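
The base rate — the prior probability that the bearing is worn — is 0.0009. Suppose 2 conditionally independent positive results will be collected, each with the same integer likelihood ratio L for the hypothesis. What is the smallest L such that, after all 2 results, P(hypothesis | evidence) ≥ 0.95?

Prior odds = 0.0009/0.9991 = 9/9991.
Target odds = 0.95/0.05 = 19.
Need L² ≥ 19 ÷ (9/9991) = 189829/9.
145² = 21025 < 189829/9 ≤ 21316 = 146², so L = 146.

146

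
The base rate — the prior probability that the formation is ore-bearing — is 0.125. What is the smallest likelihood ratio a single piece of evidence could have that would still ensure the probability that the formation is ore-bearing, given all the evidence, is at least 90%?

63

Prior odds = 0.125/0.875 = 1/7.
Target odds = 0.9/0.1 = 9.
Required Bayes factor = 9 ÷ (1/7) = 63.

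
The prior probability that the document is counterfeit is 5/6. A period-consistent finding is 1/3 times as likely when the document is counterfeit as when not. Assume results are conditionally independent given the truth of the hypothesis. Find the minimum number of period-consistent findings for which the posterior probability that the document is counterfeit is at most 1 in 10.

4

Prior odds = (5/6)/(1/6) = 5.
Likelihood ratio per period-consistent finding = 1/3.
Target posterior odds = 0.1/0.9 = 1/9.
Require (1/3)ⁿ ≤ 1/9 ÷ 5 = 1/45.
(1/3)³ = 1/27 is still above 1/45 but (1/3)⁴ = 1/81 is at or below it, so n = 4.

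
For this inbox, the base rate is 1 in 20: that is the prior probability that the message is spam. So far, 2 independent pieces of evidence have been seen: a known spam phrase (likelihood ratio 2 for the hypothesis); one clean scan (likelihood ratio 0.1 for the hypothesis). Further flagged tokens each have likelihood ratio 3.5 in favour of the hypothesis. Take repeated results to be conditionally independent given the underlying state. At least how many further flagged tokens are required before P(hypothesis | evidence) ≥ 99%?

Prior odds = 0.05/0.95 = 1/19.
Combined Bayes factor of the evidence already in hand = 2 × 0.1 = 0.2.
Odds after that evidence = (1/19) × 0.2 = 1/95.
Target odds = 0.99/0.01 = 99.
Need 3.5ⁿ ≥ 99 ÷ (1/95) = 9405.
3.5⁷ = 823543/128 falls short of 9405 but 3.5⁸ = 5764801/256 reaches it, so n = 8.

8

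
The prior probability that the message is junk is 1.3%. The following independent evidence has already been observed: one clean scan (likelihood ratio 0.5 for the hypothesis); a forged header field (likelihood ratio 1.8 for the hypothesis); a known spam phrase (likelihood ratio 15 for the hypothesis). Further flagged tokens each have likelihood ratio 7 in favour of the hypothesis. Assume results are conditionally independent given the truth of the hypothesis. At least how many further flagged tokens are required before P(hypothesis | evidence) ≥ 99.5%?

4

Prior odds = 0.013/0.987 = 13/987.
Combined Bayes factor of the evidence already in hand = 0.5 × 1.8 × 15 = 13.5.
Odds after that evidence = (13/987) × 13.5 = 117/658.
Target odds = 0.995/0.005 = 199.
Need 7ⁿ ≥ 199 ÷ (117/658) = 130942/117.
7³ = 343 falls short of 130942/117 but 7⁴ = 2401 reaches it, so n = 4.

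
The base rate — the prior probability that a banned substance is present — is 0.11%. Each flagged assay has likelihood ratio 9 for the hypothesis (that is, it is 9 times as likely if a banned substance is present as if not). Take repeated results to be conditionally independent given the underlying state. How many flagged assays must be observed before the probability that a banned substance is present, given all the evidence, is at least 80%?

Prior odds = 0.0011/0.9989 = 11/9989.
Likelihood ratio per flagged assay = 9.
Target odds: 0.8 ÷ 0.2 = 4.
Require 9ⁿ ≥ 4 ÷ (11/9989) = 39956/11.
9³ = 729 falls short of 39956/11 but 9⁴ = 6561 reaches it, so n = 4.

4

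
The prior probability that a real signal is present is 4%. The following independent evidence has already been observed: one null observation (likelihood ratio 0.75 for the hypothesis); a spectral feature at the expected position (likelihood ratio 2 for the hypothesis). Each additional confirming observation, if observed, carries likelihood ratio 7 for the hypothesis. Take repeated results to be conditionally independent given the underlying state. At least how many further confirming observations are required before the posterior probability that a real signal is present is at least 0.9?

3

Prior odds = 0.04/0.96 = 1/24.
Combined Bayes factor of the evidence already in hand = 0.75 × 2 = 1.5.
Odds after that evidence = (1/24) × 1.5 = 0.0625.
Target odds = 0.9/0.1 = 9.
Need 7ⁿ ≥ 9 ÷ 0.0625 = 144.
7² = 49 falls short of 144 but 7³ = 343 reaches it, so n = 3.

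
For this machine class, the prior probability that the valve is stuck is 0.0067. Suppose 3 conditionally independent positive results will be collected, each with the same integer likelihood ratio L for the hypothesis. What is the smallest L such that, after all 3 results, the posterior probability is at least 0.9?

Prior odds = 0.0067/0.9933 = 67/9933.
Target odds = 0.9/0.1 = 9.
Need L³ ≥ 9 ÷ (67/9933) = 89397/67.
11³ = 1331 < 89397/67 ≤ 1728 = 12³, so L = 12.

12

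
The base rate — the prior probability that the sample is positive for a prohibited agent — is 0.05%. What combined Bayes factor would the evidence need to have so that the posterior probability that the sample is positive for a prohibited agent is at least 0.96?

47976

Prior odds = 0.0005/0.9995 = 1/1999.
Target odds = 0.96/0.04 = 24.
Required Bayes factor = 24 ÷ (1/1999) = 47976.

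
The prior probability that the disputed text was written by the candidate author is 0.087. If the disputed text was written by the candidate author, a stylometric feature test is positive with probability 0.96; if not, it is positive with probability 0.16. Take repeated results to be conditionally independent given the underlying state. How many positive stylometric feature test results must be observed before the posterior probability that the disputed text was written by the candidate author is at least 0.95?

Prior odds: 0.087 ÷ 0.913 = 87/913.
Likelihood ratio of a positive = 0.96/0.16 = 6.
Target odds: 0.95 ÷ 0.05 = 19.
Need (87/913) × 6ⁿ ≥ 19, i.e. 6ⁿ ≥ 17347/87.
6² = 36 falls short of 17347/87 but 6³ = 216 reaches it, so n = 3.

3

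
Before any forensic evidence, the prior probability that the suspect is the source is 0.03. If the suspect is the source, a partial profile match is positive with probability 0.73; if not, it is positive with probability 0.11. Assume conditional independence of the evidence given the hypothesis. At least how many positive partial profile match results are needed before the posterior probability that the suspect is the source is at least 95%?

Prior odds = 0.03/0.97 = 3/97.
Likelihood ratio of a positive = 0.73/0.11 = 73/11.
Target odds: 0.95 ÷ 0.05 = 19.
Need (3/97) × (73/11)ⁿ ≥ 19, i.e. (73/11)ⁿ ≥ 1843/3.
(73/11)³ = 389017/1331 falls short of 1843/3 but (73/11)⁴ = 28398241/14641 reaches it, so n = 4.

4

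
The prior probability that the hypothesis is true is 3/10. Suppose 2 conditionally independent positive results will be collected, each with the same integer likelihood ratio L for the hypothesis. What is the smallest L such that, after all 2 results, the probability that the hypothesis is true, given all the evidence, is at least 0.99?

Prior odds = 0.3/0.7 = 3/7.
Target odds = 0.99/0.01 = 99.
Need L² ≥ 99 ÷ (3/7) = 231.
15² = 225 < 231 ≤ 256 = 16², so L = 16.

16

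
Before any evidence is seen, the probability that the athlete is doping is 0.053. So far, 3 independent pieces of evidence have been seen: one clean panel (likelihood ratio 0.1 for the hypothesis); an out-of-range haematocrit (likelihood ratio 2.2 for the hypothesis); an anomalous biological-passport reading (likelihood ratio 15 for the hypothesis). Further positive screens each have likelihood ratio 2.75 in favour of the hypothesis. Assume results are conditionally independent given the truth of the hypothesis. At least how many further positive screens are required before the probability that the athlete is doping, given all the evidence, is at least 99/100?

7

Prior odds = 0.053/0.947 = 53/947.
Combined Bayes factor of the evidence already in hand = 0.1 × 2.2 × 15 = 3.3.
Odds after that evidence = (53/947) × 3.3 = 1749/9470.
Target odds = 0.99/0.01 = 99.
Need 2.75ⁿ ≥ 99 ÷ (1749/9470) = 28410/53.
2.75⁶ = 1771561/4096 falls short of 28410/53 but 2.75⁷ = 19487171/16384 reaches it, so n = 7.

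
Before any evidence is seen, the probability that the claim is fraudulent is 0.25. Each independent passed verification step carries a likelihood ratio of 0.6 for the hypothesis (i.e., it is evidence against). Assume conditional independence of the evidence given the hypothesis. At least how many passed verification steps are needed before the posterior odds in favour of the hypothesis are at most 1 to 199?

Prior odds: 0.25 ÷ 0.75 = 1/3.
Likelihood ratio per passed verification step = 0.6.
Target odds = 1/199.
Require 0.6ⁿ ≤ 1/199 ÷ (1/3) = 3/199.
0.6⁸ = 6561/390625 is still above 3/199 but 0.6⁹ = 19683/1953125 is at or below it, so n = 9.

9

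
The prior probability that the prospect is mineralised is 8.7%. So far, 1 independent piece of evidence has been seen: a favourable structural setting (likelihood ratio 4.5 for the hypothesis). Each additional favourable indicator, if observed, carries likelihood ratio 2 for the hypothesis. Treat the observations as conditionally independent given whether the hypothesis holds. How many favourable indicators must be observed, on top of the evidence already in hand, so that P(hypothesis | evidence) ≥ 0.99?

Prior odds = 0.087/0.913 = 87/913.
Bayes factor of the evidence already in hand = 4.5.
Odds after that evidence = (87/913) × 4.5 = 783/1826.
Target odds = 0.99/0.01 = 99.
Need 2ⁿ ≥ 99 ÷ (783/1826) = 20086/87.
2⁷ = 128 falls short of 20086/87 but 2⁸ = 256 reaches it, so n = 8.

8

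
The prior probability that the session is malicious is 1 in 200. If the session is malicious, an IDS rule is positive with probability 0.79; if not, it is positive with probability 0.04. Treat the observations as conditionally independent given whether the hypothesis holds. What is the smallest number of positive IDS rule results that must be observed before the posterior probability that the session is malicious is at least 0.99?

4

Prior odds: 0.005 ÷ 0.995 = 1/199.
Likelihood ratio of a positive = 0.79/0.04 = 19.75.
Target odds: 0.99 ÷ 0.01 = 99.
Need (1/199) × 19.75ⁿ ≥ 99, i.e. 19.75ⁿ ≥ 19701.
19.75³ = 7703.734375 falls short of 19701 but 19.75⁴ = 38950081/256 reaches it, so n = 4.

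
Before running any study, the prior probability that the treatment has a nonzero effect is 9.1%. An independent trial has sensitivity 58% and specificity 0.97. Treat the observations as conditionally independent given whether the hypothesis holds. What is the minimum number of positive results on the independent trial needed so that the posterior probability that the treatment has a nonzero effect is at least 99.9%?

Prior odds = 0.091/0.909 = 91/909.
False-positive rate = 1 − 0.97 = 0.03; likelihood ratio of a positive = 0.58/0.03 = 58/3.
Target posterior odds = 0.999/0.001 = 999.
Require (58/3)ⁿ ≥ 999 ÷ (91/909) = 908091/91.
(58/3)³ = 195112/27 falls short of 908091/91 but (58/3)⁴ = 11316496/81 reaches it, so n = 4.

4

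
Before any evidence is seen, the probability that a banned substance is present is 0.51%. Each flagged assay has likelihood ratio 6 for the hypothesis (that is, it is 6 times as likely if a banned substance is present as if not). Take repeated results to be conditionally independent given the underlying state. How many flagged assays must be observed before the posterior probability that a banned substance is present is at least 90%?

5

Prior odds: 0.0051 ÷ 0.9949 = 51/9949.
Likelihood ratio per flagged assay = 6.
Target odds: 0.9 ÷ 0.1 = 9.
Require 6ⁿ ≥ 9 ÷ (51/9949) = 29847/17.
6⁴ = 1296 falls short of 29847/17 but 6⁵ = 7776 reaches it, so n = 5.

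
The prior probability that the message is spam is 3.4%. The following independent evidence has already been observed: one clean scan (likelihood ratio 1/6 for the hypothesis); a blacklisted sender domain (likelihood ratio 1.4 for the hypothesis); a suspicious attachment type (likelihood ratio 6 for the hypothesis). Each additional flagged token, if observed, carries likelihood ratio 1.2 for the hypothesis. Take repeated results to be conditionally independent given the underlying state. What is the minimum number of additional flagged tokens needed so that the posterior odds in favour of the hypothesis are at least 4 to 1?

Prior odds = 0.034/0.966 = 17/483.
Combined Bayes factor of the evidence already in hand = (1/6) × 1.4 × 6 = 1.4.
Odds after that evidence = (17/483) × 1.4 = 17/345.
Target odds = 4.
Need 1.2ⁿ ≥ 4 ÷ (17/345) = 1380/17.
1.2²⁴ ≈79.4968 falls short of 1380/17 but 1.2²⁵ ≈95.3962 reaches it, so n = 25.

25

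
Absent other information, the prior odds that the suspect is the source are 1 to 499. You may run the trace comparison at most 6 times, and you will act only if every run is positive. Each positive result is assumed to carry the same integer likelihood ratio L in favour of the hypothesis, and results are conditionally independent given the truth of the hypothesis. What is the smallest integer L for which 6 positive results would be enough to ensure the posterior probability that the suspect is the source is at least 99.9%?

9

Prior odds = 1/499.
Target odds = 0.999/0.001 = 999.
Need L⁶ ≥ 999 ÷ (1/499) = 498501.
8⁶ = 262144 < 498501 ≤ 531441 = 9⁶, so L = 9.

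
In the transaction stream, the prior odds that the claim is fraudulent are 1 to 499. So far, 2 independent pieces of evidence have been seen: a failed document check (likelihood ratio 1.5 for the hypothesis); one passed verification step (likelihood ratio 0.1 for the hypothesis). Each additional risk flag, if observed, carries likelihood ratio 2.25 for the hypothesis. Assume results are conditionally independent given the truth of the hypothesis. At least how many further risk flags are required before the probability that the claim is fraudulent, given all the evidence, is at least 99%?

Prior odds = 1/499.
Combined Bayes factor of the evidence already in hand = 1.5 × 0.1 = 0.15.
Odds after that evidence = (1/499) × 0.15 = 3/9980.
Target odds = 0.99/0.01 = 99.
Need 2.25ⁿ ≥ 99 ÷ (3/9980) = 329340.
2.25¹⁵ ≈191751 falls short of 329340 but 2.25¹⁶ ≈431440 reaches it, so n = 16.

16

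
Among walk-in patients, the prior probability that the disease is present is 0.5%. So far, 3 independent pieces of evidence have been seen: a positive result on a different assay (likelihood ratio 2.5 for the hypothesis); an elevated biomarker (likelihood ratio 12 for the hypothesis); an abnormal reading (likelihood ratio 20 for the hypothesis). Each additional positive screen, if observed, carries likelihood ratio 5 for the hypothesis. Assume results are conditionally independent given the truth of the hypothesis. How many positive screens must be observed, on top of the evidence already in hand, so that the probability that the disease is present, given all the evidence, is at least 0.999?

4

Prior odds = 0.005/0.995 = 1/199.
Combined Bayes factor of the evidence already in hand = 2.5 × 12 × 20 = 600.
Odds after that evidence = (1/199) × 600 = 600/199.
Target odds = 0.999/0.001 = 999.
Need 5ⁿ ≥ 999 ÷ (600/199) = 331.335.
5³ = 125 falls short of 331.335 but 5⁴ = 625 reaches it, so n = 4.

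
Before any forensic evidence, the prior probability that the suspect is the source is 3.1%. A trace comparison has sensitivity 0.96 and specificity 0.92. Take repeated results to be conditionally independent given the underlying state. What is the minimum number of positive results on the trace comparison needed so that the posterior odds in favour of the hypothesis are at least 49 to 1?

Prior odds = 0.031/0.969 = 31/969.
False-positive rate = 1 − 0.92 = 0.08; likelihood ratio of a positive = 0.96/0.08 = 12.
Target odds = 49.
Need (31/969) × 12ⁿ ≥ 49, i.e. 12ⁿ ≥ 47481/31.
12² = 144 falls short of 47481/31 but 12³ = 1728 reaches it, so n = 3.

3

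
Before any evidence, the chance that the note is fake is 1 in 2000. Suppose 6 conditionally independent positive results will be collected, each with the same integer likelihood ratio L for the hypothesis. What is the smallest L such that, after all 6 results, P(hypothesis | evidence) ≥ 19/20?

6

Prior odds = 0.0005/0.9995 = 1/1999.
Target odds = 0.95/0.05 = 19.
Need L⁶ ≥ 19 ÷ (1/1999) = 37981.
5⁶ = 15625 < 37981 ≤ 46656 = 6⁶, so L = 6.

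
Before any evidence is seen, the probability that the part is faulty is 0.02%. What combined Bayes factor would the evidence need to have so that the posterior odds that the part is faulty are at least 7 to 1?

Prior odds = 0.0002/0.9998 = 1/4999.
Target odds = 7.
Required Bayes factor = 7 ÷ (1/4999) = 34993.

34993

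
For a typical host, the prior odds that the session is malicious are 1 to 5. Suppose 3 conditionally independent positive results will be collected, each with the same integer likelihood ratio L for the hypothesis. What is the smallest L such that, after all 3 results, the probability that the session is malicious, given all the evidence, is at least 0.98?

7

Prior odds = 0.2.
Target odds = 0.98/0.02 = 49.
Need L³ ≥ 49 ÷ 0.2 = 245.
6³ = 216 < 245 ≤ 343 = 7³, so L = 7.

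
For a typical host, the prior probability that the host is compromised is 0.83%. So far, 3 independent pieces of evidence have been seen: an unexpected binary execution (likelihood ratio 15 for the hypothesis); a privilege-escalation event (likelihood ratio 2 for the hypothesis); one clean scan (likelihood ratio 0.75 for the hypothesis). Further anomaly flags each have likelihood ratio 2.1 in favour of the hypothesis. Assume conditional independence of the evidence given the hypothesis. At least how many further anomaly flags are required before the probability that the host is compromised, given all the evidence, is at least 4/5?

5

Prior odds = 0.0083/0.9917 = 83/9917.
Combined Bayes factor of the evidence already in hand = 15 × 2 × 0.75 = 22.5.
Odds after that evidence = (83/9917) × 22.5 = 3735/19834.
Target odds = 0.8/0.2 = 4.
Need 2.1ⁿ ≥ 4 ÷ (3735/19834) = 79336/3735.
2.1⁴ = 19.4481 falls short of 79336/3735 but 2.1⁵ = 4084101/100000 reaches it, so n = 5.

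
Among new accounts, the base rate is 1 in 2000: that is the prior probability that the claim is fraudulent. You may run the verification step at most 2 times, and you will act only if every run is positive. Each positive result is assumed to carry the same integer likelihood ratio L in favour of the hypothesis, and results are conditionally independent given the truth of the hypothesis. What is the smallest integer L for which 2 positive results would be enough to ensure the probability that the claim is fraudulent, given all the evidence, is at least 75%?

Prior odds = 0.0005/0.9995 = 1/1999.
Target odds = 0.75/0.25 = 3.
Need L² ≥ 3 ÷ (1/1999) = 5997.
77² = 5929 < 5997 ≤ 6084 = 78², so L = 78.

78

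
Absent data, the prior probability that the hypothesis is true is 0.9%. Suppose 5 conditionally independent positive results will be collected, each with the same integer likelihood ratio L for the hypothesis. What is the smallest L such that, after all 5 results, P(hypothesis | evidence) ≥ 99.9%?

Prior odds = 0.009/0.991 = 9/991.
Target odds = 0.999/0.001 = 999.
Need L⁵ ≥ 999 ÷ (9/991) = 110001.
10⁵ = 100000 < 110001 ≤ 161051 = 11⁵, so L = 11.

11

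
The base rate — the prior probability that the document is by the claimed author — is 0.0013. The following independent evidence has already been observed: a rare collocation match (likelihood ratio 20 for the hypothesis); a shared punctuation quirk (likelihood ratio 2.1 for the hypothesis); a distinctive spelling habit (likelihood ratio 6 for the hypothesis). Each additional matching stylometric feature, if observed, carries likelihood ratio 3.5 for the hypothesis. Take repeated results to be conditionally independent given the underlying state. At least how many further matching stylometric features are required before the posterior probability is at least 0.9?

3

Prior odds = 0.0013/0.9987 = 13/9987.
Combined Bayes factor of the evidence already in hand = 20 × 2.1 × 6 = 252.
Odds after that evidence = (13/9987) × 252 = 1092/3329.
Target odds = 0.9/0.1 = 9.
Need 3.5ⁿ ≥ 9 ÷ (1092/3329) = 9987/364.
3.5² = 12.25 falls short of 9987/364 but 3.5³ = 42.875 reaches it, so n = 3.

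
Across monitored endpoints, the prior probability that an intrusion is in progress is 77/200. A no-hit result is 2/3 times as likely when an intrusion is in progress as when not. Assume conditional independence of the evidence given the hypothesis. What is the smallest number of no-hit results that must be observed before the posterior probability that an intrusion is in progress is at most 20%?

3

Prior odds = 0.385/0.615 = 77/123.
Likelihood ratio per no-hit result = 2/3.
Target posterior odds = 0.2/0.8 = 0.25.
Require (2/3)ⁿ ≤ 0.25 ÷ (77/123) = 123/308.
(2/3)² = 4/9 is still above 123/308 but (2/3)³ = 8/27 is at or below it, so n = 3.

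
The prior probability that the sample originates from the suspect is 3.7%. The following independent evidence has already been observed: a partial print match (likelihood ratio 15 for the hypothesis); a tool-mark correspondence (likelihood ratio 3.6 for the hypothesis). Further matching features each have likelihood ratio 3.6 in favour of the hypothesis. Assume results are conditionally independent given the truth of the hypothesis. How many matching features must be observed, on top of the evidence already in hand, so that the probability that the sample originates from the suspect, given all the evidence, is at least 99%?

Prior odds = 0.037/0.963 = 37/963.
Combined Bayes factor of the evidence already in hand = 15 × 3.6 = 54.
Odds after that evidence = (37/963) × 54 = 222/107.
Target odds = 0.99/0.01 = 99.
Need 3.6ⁿ ≥ 99 ÷ (222/107) = 3531/74.
3.6³ = 46.656 falls short of 3531/74 but 3.6⁴ = 167.9616 reaches it, so n = 4.

4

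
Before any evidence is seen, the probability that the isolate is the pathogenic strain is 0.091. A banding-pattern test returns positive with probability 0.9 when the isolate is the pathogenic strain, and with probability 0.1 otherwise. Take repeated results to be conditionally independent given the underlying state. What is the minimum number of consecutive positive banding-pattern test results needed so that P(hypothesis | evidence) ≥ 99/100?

4

Prior odds: 0.091 ÷ 0.909 = 91/909.
Likelihood ratio of a positive result = 0.9/0.1 = 9.
Target odds: 0.99 ÷ 0.01 = 99.
Need (91/909) × 9ⁿ ≥ 99, i.e. 9ⁿ ≥ 89991/91.
9³ = 729 falls short of 89991/91 but 9⁴ = 6561 reaches it, so n = 4.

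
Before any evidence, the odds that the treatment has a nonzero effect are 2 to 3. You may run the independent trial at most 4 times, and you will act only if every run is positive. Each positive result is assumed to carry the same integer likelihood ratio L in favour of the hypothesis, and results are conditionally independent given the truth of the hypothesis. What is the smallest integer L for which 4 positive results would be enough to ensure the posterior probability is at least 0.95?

3

Prior odds = 2/3.
Target odds = 0.95/0.05 = 19.
Need L⁴ ≥ 19 ÷ (2/3) = 28.5.
2⁴ = 16 < 28.5 ≤ 81 = 3⁴, so L = 3.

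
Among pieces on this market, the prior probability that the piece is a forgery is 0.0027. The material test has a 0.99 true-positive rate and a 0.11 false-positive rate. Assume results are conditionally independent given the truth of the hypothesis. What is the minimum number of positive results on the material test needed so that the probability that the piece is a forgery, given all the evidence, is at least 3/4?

Prior odds = 0.0027/0.9973 = 27/9973.
Likelihood ratio of a positive result = 0.99/0.11 = 9.
Target posterior odds = 0.75/0.25 = 3.
Need (27/9973) × 9ⁿ ≥ 3, i.e. 9ⁿ ≥ 9973/9.
9³ = 729 falls short of 9973/9 but 9⁴ = 6561 reaches it, so n = 4.

4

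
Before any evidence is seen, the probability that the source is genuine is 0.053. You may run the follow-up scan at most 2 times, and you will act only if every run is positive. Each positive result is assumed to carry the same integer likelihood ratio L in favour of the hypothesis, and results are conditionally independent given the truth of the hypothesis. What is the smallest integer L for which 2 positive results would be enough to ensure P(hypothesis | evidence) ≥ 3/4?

8

Prior odds = 0.053/0.947 = 53/947.
Target odds = 0.75/0.25 = 3.
Need L² ≥ 3 ÷ (53/947) = 2841/53.
7² = 49 < 2841/53 ≤ 64 = 8², so L = 8.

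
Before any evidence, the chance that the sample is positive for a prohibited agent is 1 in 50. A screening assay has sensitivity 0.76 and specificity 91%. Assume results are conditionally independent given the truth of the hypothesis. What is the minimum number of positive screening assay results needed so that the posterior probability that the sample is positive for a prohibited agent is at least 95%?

4

Prior odds = 0.02/0.98 = 1/49.
False-positive rate = 1 − 0.91 = 0.09; likelihood ratio of a positive = 0.76/0.09 = 76/9.
Target posterior odds = 0.95/0.05 = 19.
Need (1/49) × (76/9)ⁿ ≥ 19, i.e. (76/9)ⁿ ≥ 931.
(76/9)³ = 438976/729 falls short of 931 but (76/9)⁴ = 33362176/6561 reaches it, so n = 4.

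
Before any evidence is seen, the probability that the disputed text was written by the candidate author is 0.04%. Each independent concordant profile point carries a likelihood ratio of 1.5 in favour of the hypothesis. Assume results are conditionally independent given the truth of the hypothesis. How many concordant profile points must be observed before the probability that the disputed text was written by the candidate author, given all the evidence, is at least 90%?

Prior odds = 0.0004/0.9996 = 1/2499.
Likelihood ratio per concordant profile point = 1.5.
Target odds: 0.9 ÷ 0.1 = 9.
Require 1.5ⁿ ≥ 9 ÷ (1/2499) = 22491.
1.5²⁴ ≈16834.1 falls short of 22491 but 1.5²⁵ ≈25251.2 reaches it, so n = 25.

25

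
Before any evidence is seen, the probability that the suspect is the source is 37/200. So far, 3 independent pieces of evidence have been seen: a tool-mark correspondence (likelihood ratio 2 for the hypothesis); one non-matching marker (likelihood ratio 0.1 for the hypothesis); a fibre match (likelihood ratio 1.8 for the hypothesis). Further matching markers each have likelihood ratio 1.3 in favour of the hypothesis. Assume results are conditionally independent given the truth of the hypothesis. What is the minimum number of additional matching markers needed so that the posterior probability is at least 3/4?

14

Prior odds = 0.185/0.815 = 37/163.
Combined Bayes factor of the evidence already in hand = 2 × 0.1 × 1.8 = 0.36.
Odds after that evidence = (37/163) × 0.36 = 333/4075.
Target odds = 0.75/0.25 = 3.
Need 1.3ⁿ ≥ 3 ÷ (333/4075) = 4075/111.
1.3¹³ ≈30.2875 falls short of 4075/111 but 1.3¹⁴ ≈39.3738 reaches it, so n = 14.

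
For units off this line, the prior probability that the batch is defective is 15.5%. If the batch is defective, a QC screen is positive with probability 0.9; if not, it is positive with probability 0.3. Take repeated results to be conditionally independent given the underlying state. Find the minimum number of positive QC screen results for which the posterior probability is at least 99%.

6

Prior odds = 0.155/0.845 = 31/169.
Likelihood ratio of a positive = 0.9/0.3 = 3.
Target odds: 0.99 ÷ 0.01 = 99.
Need (31/169) × 3ⁿ ≥ 99, i.e. 3ⁿ ≥ 16731/31.
3⁵ = 243 falls short of 16731/31 but 3⁶ = 729 reaches it, so n = 6.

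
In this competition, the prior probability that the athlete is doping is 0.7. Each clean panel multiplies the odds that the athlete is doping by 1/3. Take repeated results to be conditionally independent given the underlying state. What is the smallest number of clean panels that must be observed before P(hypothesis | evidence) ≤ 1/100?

5

Prior odds = 0.7/0.3 = 7/3.
Likelihood ratio per clean panel = 1/3.
Target odds: 0.01 ÷ 0.99 = 1/99.
Require (1/3)ⁿ ≤ 1/99 ÷ (7/3) = 1/231.
(1/3)⁴ = 1/81 is still above 1/231 but (1/3)⁵ = 1/243 is at or below it, so n = 5.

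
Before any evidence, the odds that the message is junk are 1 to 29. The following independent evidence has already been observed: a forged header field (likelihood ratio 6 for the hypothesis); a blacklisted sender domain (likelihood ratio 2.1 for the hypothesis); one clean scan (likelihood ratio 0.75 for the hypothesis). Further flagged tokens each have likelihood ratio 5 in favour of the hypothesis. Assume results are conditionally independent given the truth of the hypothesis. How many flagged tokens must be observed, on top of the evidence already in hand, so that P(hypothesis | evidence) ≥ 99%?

4

Prior odds = 1/29.
Combined Bayes factor of the evidence already in hand = 6 × 2.1 × 0.75 = 9.45.
Odds after that evidence = (1/29) × 9.45 = 189/580.
Target odds = 0.99/0.01 = 99.
Need 5ⁿ ≥ 99 ÷ (189/580) = 6380/21.
5³ = 125 falls short of 6380/21 but 5⁴ = 625 reaches it, so n = 4.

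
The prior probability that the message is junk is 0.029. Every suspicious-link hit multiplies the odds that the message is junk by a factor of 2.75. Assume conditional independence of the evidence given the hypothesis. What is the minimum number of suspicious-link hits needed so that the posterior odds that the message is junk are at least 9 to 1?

Prior odds = 0.029/0.971 = 29/971.
Likelihood ratio per suspicious-link hit = 2.75.
Target odds = 9.
Need (29/971) × 2.75ⁿ ≥ 9, i.e. 2.75ⁿ ≥ 8739/29.
2.75⁵ = 161051/1024 falls short of 8739/29 but 2.75⁶ = 1771561/4096 reaches it, so n = 6.

6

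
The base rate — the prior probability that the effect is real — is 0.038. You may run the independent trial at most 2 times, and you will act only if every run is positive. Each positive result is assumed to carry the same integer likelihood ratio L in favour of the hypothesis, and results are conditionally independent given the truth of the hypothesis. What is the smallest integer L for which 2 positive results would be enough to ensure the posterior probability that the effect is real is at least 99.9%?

160

Prior odds = 0.038/0.962 = 19/481.
Target odds = 0.999/0.001 = 999.
Need L² ≥ 999 ÷ (19/481) = 480519/19.
159² = 25281 < 480519/19 ≤ 25600 = 160², so L = 160.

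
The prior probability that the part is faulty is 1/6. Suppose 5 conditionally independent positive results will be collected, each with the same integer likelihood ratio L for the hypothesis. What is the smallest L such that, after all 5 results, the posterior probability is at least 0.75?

2

Prior odds = (1/6)/(5/6) = 0.2.
Target odds = 0.75/0.25 = 3.
Need L⁵ ≥ 3 ÷ 0.2 = 15.
1⁵ = 1 < 15 ≤ 32 = 2⁵, so L = 2.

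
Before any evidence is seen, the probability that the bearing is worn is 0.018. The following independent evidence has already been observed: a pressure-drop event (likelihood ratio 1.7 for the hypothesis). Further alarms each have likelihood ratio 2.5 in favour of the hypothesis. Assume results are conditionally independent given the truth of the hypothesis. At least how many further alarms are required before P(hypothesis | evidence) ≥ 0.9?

Prior odds = 0.018/0.982 = 9/491.
Bayes factor of the evidence already in hand = 1.7.
Odds after that evidence = (9/491) × 1.7 = 153/4910.
Target odds = 0.9/0.1 = 9.
Need 2.5ⁿ ≥ 9 ÷ (153/4910) = 4910/17.
2.5⁶ = 244.140625 falls short of 4910/17 but 2.5⁷ = 610.3515625 reaches it, so n = 7.

7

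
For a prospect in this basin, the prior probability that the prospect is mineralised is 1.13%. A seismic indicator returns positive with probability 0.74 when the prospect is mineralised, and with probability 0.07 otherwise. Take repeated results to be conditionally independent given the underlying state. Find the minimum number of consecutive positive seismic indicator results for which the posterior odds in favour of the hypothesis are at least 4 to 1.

Prior odds = 0.0113/0.9887 = 113/9887.
Likelihood ratio of a positive result = 0.74/0.07 = 74/7.
Target odds = 4.
Need (113/9887) × (74/7)ⁿ ≥ 4, i.e. (74/7)ⁿ ≥ 39548/113.
(74/7)² = 5476/49 falls short of 39548/113 but (74/7)³ = 405224/343 reaches it, so n = 3.

3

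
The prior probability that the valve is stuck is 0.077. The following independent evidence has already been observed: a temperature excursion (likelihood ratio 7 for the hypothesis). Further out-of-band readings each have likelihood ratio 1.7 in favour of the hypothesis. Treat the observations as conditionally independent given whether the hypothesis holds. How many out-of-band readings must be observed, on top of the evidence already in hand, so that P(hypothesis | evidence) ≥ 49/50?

Prior odds = 0.077/0.923 = 77/923.
Bayes factor of the evidence already in hand = 7.
Odds after that evidence = (77/923) × 7 = 539/923.
Target odds = 0.98/0.02 = 49.
Need 1.7ⁿ ≥ 49 ÷ (539/923) = 923/11.
1.7⁸ ≈69.7576 falls short of 923/11 but 1.7⁹ ≈118.588 reaches it, so n = 9.

9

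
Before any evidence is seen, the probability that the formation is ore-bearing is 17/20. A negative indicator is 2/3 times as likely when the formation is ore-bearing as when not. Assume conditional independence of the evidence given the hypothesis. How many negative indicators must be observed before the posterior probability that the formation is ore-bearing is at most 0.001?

Prior odds: 0.85 ÷ 0.15 = 17/3.
Likelihood ratio per negative indicator = 2/3.
Target odds: 0.001 ÷ 0.999 = 1/999.
Need (17/3) × (2/3)ⁿ ≤ 1/999, i.e. (2/3)ⁿ ≤ 1/5661.
(2/3)²¹ ≈0.000200486 is still above 1/5661 but (2/3)²² ≈0.000133657 is at or below it, so n = 22.

22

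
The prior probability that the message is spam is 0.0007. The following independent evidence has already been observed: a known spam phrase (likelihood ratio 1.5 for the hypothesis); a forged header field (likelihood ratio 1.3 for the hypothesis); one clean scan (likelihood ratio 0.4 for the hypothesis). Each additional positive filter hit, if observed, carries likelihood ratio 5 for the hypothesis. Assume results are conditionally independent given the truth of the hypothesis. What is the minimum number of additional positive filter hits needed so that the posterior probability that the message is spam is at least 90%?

7

Prior odds = 0.0007/0.9993 = 7/9993.
Combined Bayes factor of the evidence already in hand = 1.5 × 1.3 × 0.4 = 0.78.
Odds after that evidence = (7/9993) × 0.78 = 91/166550.
Target odds = 0.9/0.1 = 9.
Need 5ⁿ ≥ 9 ÷ (91/166550) = 1498950/91.
5⁶ = 15625 falls short of 1498950/91 but 5⁷ = 78125 reaches it, so n = 7.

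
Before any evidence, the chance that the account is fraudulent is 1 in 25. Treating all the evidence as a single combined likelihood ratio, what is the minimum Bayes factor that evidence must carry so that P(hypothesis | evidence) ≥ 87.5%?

168

Prior odds = 0.04/0.96 = 1/24.
Target odds = 0.875/0.125 = 7.
Required Bayes factor = 7 ÷ (1/24) = 168.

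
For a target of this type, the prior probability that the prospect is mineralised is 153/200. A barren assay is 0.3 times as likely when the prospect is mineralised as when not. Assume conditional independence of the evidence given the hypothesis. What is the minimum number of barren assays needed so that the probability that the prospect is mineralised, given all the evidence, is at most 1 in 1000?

Prior odds = 0.765/0.235 = 153/47.
Likelihood ratio per barren assay = 0.3.
Target posterior odds = 0.001/0.999 = 1/999.
Require 0.3ⁿ ≤ 1/999 ÷ (153/47) = 47/152847.
0.3⁶ = 729/1000000 is still above 47/152847 but 0.3⁷ = 2187/10000000 is at or below it, so n = 7.

7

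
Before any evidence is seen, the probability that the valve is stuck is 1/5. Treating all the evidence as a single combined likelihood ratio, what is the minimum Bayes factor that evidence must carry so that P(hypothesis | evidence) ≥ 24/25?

96

Prior odds = 0.2/0.8 = 0.25.
Target odds = 0.96/0.04 = 24.
Required Bayes factor = 24 ÷ 0.25 = 96.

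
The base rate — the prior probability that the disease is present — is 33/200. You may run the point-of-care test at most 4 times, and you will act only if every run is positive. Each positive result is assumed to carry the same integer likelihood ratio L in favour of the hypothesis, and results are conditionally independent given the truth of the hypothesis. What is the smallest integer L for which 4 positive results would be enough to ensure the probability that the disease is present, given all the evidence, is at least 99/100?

Prior odds = 0.165/0.835 = 33/167.
Target odds = 0.99/0.01 = 99.
Need L⁴ ≥ 99 ÷ (33/167) = 501.
4⁴ = 256 < 501 ≤ 625 = 5⁴, so L = 5.

5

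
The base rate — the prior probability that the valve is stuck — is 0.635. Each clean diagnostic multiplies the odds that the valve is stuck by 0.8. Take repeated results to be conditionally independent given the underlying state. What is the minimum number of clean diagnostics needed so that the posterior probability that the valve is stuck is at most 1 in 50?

Prior odds = 0.635/0.365 = 127/73.
Likelihood ratio per clean diagnostic = 0.8.
Target odds: 0.02 ÷ 0.98 = 1/49.
Require 0.8ⁿ ≤ 1/49 ÷ (127/73) = 73/6223.
0.8¹⁹ ≈0.0144115 is still above 73/6223 but 0.8²⁰ ≈0.0115292 is at or below it, so n = 20.

20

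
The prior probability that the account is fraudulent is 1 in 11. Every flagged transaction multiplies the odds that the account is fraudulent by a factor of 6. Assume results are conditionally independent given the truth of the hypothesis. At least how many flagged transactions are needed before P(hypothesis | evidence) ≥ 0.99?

4

Prior odds = (1/11)/(10/11) = 0.1.
Likelihood ratio per flagged transaction = 6.
Target posterior odds = 0.99/0.01 = 99.
Need 0.1 × 6ⁿ ≥ 99, i.e. 6ⁿ ≥ 990.
6³ = 216 falls short of 990 but 6⁴ = 1296 reaches it, so n = 4.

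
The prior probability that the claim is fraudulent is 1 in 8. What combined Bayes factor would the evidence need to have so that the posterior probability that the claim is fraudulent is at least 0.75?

21

Prior odds = 0.125/0.875 = 1/7.
Target odds = 0.75/0.25 = 3.
Required Bayes factor = 3 ÷ (1/7) = 21.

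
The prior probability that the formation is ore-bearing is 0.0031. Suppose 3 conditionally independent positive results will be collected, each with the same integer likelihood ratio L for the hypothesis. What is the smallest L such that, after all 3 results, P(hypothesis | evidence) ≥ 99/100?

Prior odds = 0.0031/0.9969 = 31/9969.
Target odds = 0.99/0.01 = 99.
Need L³ ≥ 99 ÷ (31/9969) = 986931/31.
31³ = 29791 < 986931/31 ≤ 32768 = 32³, so L = 32.

32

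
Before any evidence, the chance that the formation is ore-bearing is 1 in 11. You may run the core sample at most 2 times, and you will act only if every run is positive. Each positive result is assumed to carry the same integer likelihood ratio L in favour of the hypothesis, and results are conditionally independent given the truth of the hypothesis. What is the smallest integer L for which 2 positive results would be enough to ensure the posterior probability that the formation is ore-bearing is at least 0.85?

Prior odds = (1/11)/(10/11) = 0.1.
Target odds = 0.85/0.15 = 17/3.
Need L² ≥ 17/3 ÷ 0.1 = 170/3.
7² = 49 < 170/3 ≤ 64 = 8², so L = 8.

8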